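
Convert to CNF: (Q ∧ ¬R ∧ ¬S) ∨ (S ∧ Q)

(Q ∧ ¬R ∧ ¬S) ∨ (S ∧ Q)
⇔ (Q ∨ S) ∧ (Q ∨ Q) ∧ (¬R ∨ S) ∧ (¬R ∨ Q) ∧ (¬S ∨ S) ∧ (¬S ∨ Q)   [distribute ∨ over ∧]
⇔ Q ∧ (¬R ∨ S)   [simplify]

Q ∧ (¬R ∨ S)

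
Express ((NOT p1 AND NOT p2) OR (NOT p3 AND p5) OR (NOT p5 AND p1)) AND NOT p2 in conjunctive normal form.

((NOT p1 AND NOT p2) OR (NOT p3 AND p5) OR (NOT p5 AND p1)) AND NOT p2
= (NOT p1 OR NOT p3 OR NOT p5) AND (NOT p1 OR NOT p3 OR p1) AND (NOT p1 OR p5 OR NOT p5) AND (NOT p1 OR p5 OR p1) AND (NOT p2 OR NOT p3 OR NOT p5) AND (NOT p2 OR NOT p3 OR p1) AND (NOT p2 OR p5 OR NOT p5) AND (NOT p2 OR p5 OR p1) AND NOT p2   [distribute OR over AND]
= (NOT p1 OR NOT p3 OR NOT p5) AND NOT p2   [simplify]

(NOT p1 OR NOT p3 OR NOT p5) AND NOT p2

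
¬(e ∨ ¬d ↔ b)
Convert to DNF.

e ∧ ¬b ∨ ¬d ∧ ¬b ∨ b ∧ ¬e ∧ d

¬(e ∨ ¬d ↔ b)
⇔ ¬((e ∨ ¬d → b) ∧ (b → e ∨ ¬d))   [eliminate ↔]
⇔ ¬((¬(e ∨ ¬d) ∨ b) ∧ (b → e ∨ ¬d))   [eliminate →]
⇔ ¬((¬(e ∨ ¬d) ∨ b) ∧ (¬b ∨ e ∨ ¬d))   [eliminate →]
⇔ ¬(¬(e ∨ ¬d) ∨ b) ∨ ¬(¬b ∨ e ∨ ¬d)   [De Morgan]
⇔ ¬¬(e ∨ ¬d) ∧ ¬b ∨ ¬(¬b ∨ e ∨ ¬d)   [De Morgan]
⇔ (e ∨ ¬d) ∧ ¬b ∨ ¬(¬b ∨ e ∨ ¬d)   [double negation]
⇔ (e ∨ ¬d) ∧ ¬b ∨ ¬¬b ∧ ¬e ∧ ¬¬d   [De Morgan]
⇔ (e ∨ ¬d) ∧ ¬b ∨ b ∧ ¬e ∧ ¬¬d   [double negation]
⇔ (e ∨ ¬d) ∧ ¬b ∨ b ∧ ¬e ∧ d   [double negation]
⇔ e ∧ ¬b ∨ ¬d ∧ ¬b ∨ b ∧ ¬e ∧ d   [distribute ∧ over ∨]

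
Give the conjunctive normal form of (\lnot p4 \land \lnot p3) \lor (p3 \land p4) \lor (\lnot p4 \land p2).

(\lnot p4 \land \lnot p3) \lor (p3 \land p4) \lor (\lnot p4 \land p2)
⇔ (\lnot p4 \lor p3 \lor \lnot p4) \land (\lnot p4 \lor p3 \lor p2) \land (\lnot p4 \lor p4 \lor \lnot p4) \land (\lnot p4 \lor p4 \lor p2) \land (\lnot p3 \lor p3 \lor \lnot p4) \land (\lnot p3 \lor p3 \lor p2) \land (\lnot p3 \lor p4 \lor \lnot p4) \land (\lnot p3 \lor p4 \lor p2)
⇔ (\lnot p4 \lor p3) \land (\lnot p3 \lor p4 \lor p2)

(\lnot p4 \lor p3) \land (\lnot p3 \lor p4 \lor p2)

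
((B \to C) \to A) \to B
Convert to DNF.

(\lnot B \land \lnot A) \lor (C \land \lnot A) \lor B

((B \to C) \to A) \to B
= \lnot ((B \to C) \to A) \lor B
= \lnot (\lnot (B \to C) \lor A) \lor B
= \lnot (\lnot (\lnot B \lor C) \lor A) \lor B
= (\lnot \lnot (\lnot B \lor C) \land \lnot A) \lor B
= ((\lnot B \lor C) \land \lnot A) \lor B
= (\lnot B \land \lnot A) \lor (C \land \lnot A) \lor B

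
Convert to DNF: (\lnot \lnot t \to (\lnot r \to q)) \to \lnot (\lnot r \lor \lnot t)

(t \land \lnot r \land \lnot q) \lor (r \land t)

(\lnot \lnot t \to (\lnot r \to q)) \to \lnot (\lnot r \lor \lnot t)
= \lnot (\lnot \lnot t \to (\lnot r \to q)) \lor \lnot (\lnot r \lor \lnot t)   — eliminate \to
= \lnot (\lnot \lnot \lnot t \lor (\lnot r \to q)) \lor \lnot (\lnot r \lor \lnot t)   — eliminate \to
= \lnot (\lnot \lnot \lnot t \lor \lnot \lnot r \lor q) \lor \lnot (\lnot r \lor \lnot t)   — eliminate \to
= (\lnot \lnot \lnot \lnot t \land \lnot \lnot \lnot r \land \lnot q) \lor \lnot (\lnot r \lor \lnot t)   — De Morgan
= (\lnot \lnot t \land \lnot \lnot \lnot r \land \lnot q) \lor \lnot (\lnot r \lor \lnot t)   — double negation
= (t \land \lnot \lnot \lnot r \land \lnot q) \lor \lnot (\lnot r \lor \lnot t)   — double negation
= (t \land \lnot r \land \lnot q) \lor \lnot (\lnot r \lor \lnot t)   — double negation
= (t \land \lnot r \land \lnot q) \lor (\lnot \lnot r \land \lnot \lnot t)   — De Morgan
= (t \land \lnot r \land \lnot q) \lor (r \land \lnot \lnot t)   — double negation
= (t \land \lnot r \land \lnot q) \lor (r \land t)   — double negation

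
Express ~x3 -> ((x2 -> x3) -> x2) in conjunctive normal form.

x3 | x2

~x3 -> ((x2 -> x3) -> x2)
⇔ ~~x3 | ((x2 -> x3) -> x2)   [eliminate ->]
⇔ ~~x3 | ~(x2 -> x3) | x2   [eliminate ->]
⇔ ~~x3 | ~(~x2 | x3) | x2   [eliminate ->]
⇔ x3 | ~(~x2 | x3) | x2   [double negation]
⇔ x3 | (~~x2 & ~x3) | x2   [De Morgan]
⇔ x3 | (x2 & ~x3) | x2   [double negation]
⇔ (x3 | x2 | x2) & (x3 | ~x3 | x2)   [distribute | over &]
⇔ x3 | x2   [simplify]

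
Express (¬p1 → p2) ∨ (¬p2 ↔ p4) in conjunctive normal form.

(¬p1 → p2) ∨ (¬p2 ↔ p4)
≡ ¬¬p1 ∨ p2 ∨ (¬p2 ↔ p4)   (eliminate →)
≡ ¬¬p1 ∨ p2 ∨ (¬p2 → p4) ∧ (p4 → ¬p2)   (eliminate ↔)
≡ ¬¬p1 ∨ p2 ∨ (¬¬p2 ∨ p4) ∧ (p4 → ¬p2)   (eliminate →)
≡ ¬¬p1 ∨ p2 ∨ (¬¬p2 ∨ p4) ∧ (¬p4 ∨ ¬p2)   (eliminate →)
≡ p1 ∨ p2 ∨ (¬¬p2 ∨ p4) ∧ (¬p4 ∨ ¬p2)   (double negation)
≡ p1 ∨ p2 ∨ (p2 ∨ p4) ∧ (¬p4 ∨ ¬p2)   (double negation)
≡ (p1 ∨ p2 ∨ p2 ∨ p4) ∧ (p1 ∨ p2 ∨ ¬p4 ∨ ¬p2)   (distribute ∨ over ∧)
≡ p1 ∨ p2 ∨ p4   (simplify)

p1 ∨ p2 ∨ p4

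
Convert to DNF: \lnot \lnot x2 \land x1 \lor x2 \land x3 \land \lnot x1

\lnot \lnot x2 \land x1 \lor x2 \land x3 \land \lnot x1
≡ x2 \land x1 \lor x2 \land x3 \land \lnot x1   [double negation]

x2 \land x1 \lor x2 \land x3 \land \lnot x1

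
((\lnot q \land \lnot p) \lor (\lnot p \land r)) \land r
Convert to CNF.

((\lnot q \land \lnot p) \lor (\lnot p \land r)) \land r
≡ (\lnot q \lor \lnot p) \land (\lnot q \lor r) \land (\lnot p \lor \lnot p) \land (\lnot p \lor r) \land r   — distribute \lor over \land
≡ \lnot p \land r   — simplify

\lnot p \land r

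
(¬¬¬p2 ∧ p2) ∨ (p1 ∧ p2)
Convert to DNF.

(¬¬¬p2 ∧ p2) ∨ (p1 ∧ p2)
≡ (¬p2 ∧ p2) ∨ (p1 ∧ p2)   [double negation]
≡ p1 ∧ p2   [simplify]

p1 ∧ p2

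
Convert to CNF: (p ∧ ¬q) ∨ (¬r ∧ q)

(p ∨ ¬r) ∧ (p ∨ q) ∧ (¬q ∨ ¬r)

(p ∧ ¬q) ∨ (¬r ∧ q)
⇔ (p ∨ ¬r) ∧ (p ∨ q) ∧ (¬q ∨ ¬r) ∧ (¬q ∨ q)   (distribute ∨ over ∧)
⇔ (p ∨ ¬r) ∧ (p ∨ q) ∧ (¬q ∨ ¬r)   (simplify)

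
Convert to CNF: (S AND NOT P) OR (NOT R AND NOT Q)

(S AND NOT P) OR (NOT R AND NOT Q)
≡ (S OR NOT R) AND (S OR NOT Q) AND (NOT P OR NOT R) AND (NOT P OR NOT Q)   (distribute OR over AND)

(S OR NOT R) AND (S OR NOT Q) AND (NOT P OR NOT R) AND (NOT P OR NOT Q)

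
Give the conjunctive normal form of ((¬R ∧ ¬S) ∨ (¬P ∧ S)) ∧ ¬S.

((¬R ∧ ¬S) ∨ (¬P ∧ S)) ∧ ¬S
≡ (¬R ∨ ¬P) ∧ (¬R ∨ S) ∧ (¬S ∨ ¬P) ∧ (¬S ∨ S) ∧ ¬S   — distribute ∨ over ∧
≡ (¬R ∨ ¬P) ∧ (¬R ∨ S) ∧ ¬S   — simplify

(¬R ∨ ¬P) ∧ (¬R ∨ S) ∧ ¬S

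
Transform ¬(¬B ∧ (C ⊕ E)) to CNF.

(B ∨ ¬C ∨ E) ∧ (B ∨ ¬E ∨ C)

¬(¬B ∧ (C ⊕ E))
≡ ¬(¬B ∧ (C ∨ E) ∧ ¬(C ∧ E))   — expand ⊕
≡ ¬¬B ∨ ¬(C ∨ E) ∨ ¬¬(C ∧ E)   — De Morgan
≡ B ∨ ¬(C ∨ E) ∨ ¬¬(C ∧ E)   — double negation
≡ B ∨ (¬C ∧ ¬E) ∨ ¬¬(C ∧ E)   — De Morgan
≡ B ∨ (¬C ∧ ¬E) ∨ (C ∧ E)   — double negation
≡ (B ∨ ¬C ∨ C) ∧ (B ∨ ¬C ∨ E) ∧ (B ∨ ¬E ∨ C) ∧ (B ∨ ¬E ∨ E)   — distribute ∨ over ∧
≡ (B ∨ ¬C ∨ E) ∧ (B ∨ ¬E ∨ C)   — simplify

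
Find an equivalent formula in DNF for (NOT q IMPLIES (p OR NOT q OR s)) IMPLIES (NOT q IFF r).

(NOT q IMPLIES (p OR NOT q OR s)) IMPLIES (NOT q IFF r)
= NOT (NOT q IMPLIES (p OR NOT q OR s)) OR (NOT q IFF r)   [eliminate IMPLIES]
= NOT (NOT NOT q OR p OR NOT q OR s) OR (NOT q IFF r)   [eliminate IMPLIES]
= NOT (NOT NOT q OR p OR NOT q OR s) OR ((NOT q IMPLIES r) AND (r IMPLIES NOT q))   [eliminate IFF]
= NOT (NOT NOT q OR p OR NOT q OR s) OR ((NOT NOT q OR r) AND (r IMPLIES NOT q))   [eliminate IMPLIES]
= NOT (NOT NOT q OR p OR NOT q OR s) OR ((NOT NOT q OR r) AND (NOT r OR NOT q))   [eliminate IMPLIES]
= (NOT NOT NOT q AND NOT p AND NOT NOT q AND NOT s) OR ((NOT NOT q OR r) AND (NOT r OR NOT q))   [De Morgan]
= (NOT q AND NOT p AND NOT NOT q AND NOT s) OR ((NOT NOT q OR r) AND (NOT r OR NOT q))   [double negation]
= (NOT q AND NOT p AND q AND NOT s) OR ((NOT NOT q OR r) AND (NOT r OR NOT q))   [double negation]
= (NOT q AND NOT p AND q AND NOT s) OR ((q OR r) AND (NOT r OR NOT q))   [double negation]
= (NOT q AND NOT p AND q AND NOT s) OR (q AND NOT r) OR (q AND NOT q) OR (r AND NOT r) OR (r AND NOT q)   [distribute AND over OR]
= (q AND NOT r) OR (r AND NOT q)   [simplify]

(q AND NOT r) OR (r AND NOT q)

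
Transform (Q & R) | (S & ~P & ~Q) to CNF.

(Q & R) | (S & ~P & ~Q)
≡ (Q | S) & (Q | ~P) & (Q | ~Q) & (R | S) & (R | ~P) & (R | ~Q)   — distribute | over &
≡ (Q | S) & (Q | ~P) & (R | S) & (R | ~P) & (R | ~Q)   — simplify

(Q | S) & (Q | ~P) & (R | S) & (R | ~P) & (R | ~Q)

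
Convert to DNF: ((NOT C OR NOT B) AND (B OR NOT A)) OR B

((NOT C OR NOT B) AND (B OR NOT A)) OR B
≡ (NOT C AND B) OR (NOT C AND NOT A) OR (NOT B AND B) OR (NOT B AND NOT A) OR B   [distribute AND over OR]
≡ (NOT C AND NOT A) OR (NOT B AND NOT A) OR B   [simplify]

(NOT C AND NOT A) OR (NOT B AND NOT A) OR B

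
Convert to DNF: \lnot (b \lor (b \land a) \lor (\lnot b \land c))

\lnot b \land \lnot c

\lnot (b \lor (b \land a) \lor (\lnot b \land c))
≡ \lnot b \land \lnot (b \land a) \land \lnot (\lnot b \land c)   [De Morgan]
≡ \lnot b \land (\lnot b \lor \lnot a) \land \lnot (\lnot b \land c)   [De Morgan]
≡ \lnot b \land (\lnot b \lor \lnot a) \land (\lnot \lnot b \lor \lnot c)   [De Morgan]
≡ \lnot b \land (\lnot b \lor \lnot a) \land (b \lor \lnot c)   [double negation]
≡ (\lnot b \land \lnot b \land b) \lor (\lnot b \land \lnot b \land \lnot c) \lor (\lnot b \land \lnot a \land b) \lor (\lnot b \land \lnot a \land \lnot c)   [distribute \land over \lor]
≡ \lnot b \land \lnot c   [simplify]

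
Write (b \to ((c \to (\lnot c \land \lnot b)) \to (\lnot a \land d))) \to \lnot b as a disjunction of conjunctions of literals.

(b \land \lnot c \land a) \lor (b \land \lnot c \land \lnot d) \lor \lnot b

(b \to ((c \to (\lnot c \land \lnot b)) \to (\lnot a \land d))) \to \lnot b
= \lnot (b \to ((c \to (\lnot c \land \lnot b)) \to (\lnot a \land d))) \lor \lnot b   (eliminate \to)
= \lnot (\lnot b \lor ((c \to (\lnot c \land \lnot b)) \to (\lnot a \land d))) \lor \lnot b   (eliminate \to)
= \lnot (\lnot b \lor \lnot (c \to (\lnot c \land \lnot b)) \lor (\lnot a \land d)) \lor \lnot b   (eliminate \to)
= \lnot (\lnot b \lor \lnot (\lnot c \lor (\lnot c \land \lnot b)) \lor (\lnot a \land d)) \lor \lnot b   (eliminate \to)
= (\lnot \lnot b \land \lnot \lnot (\lnot c \lor (\lnot c \land \lnot b)) \land \lnot (\lnot a \land d)) \lor \lnot b   (De Morgan)
= (b \land \lnot \lnot (\lnot c \lor (\lnot c \land \lnot b)) \land \lnot (\lnot a \land d)) \lor \lnot b   (double negation)
= (b \land (\lnot c \lor (\lnot c \land \lnot b)) \land \lnot (\lnot a \land d)) \lor \lnot b   (double negation)
= (b \land (\lnot c \lor (\lnot c \land \lnot b)) \land (\lnot \lnot a \lor \lnot d)) \lor \lnot b   (De Morgan)
= (b \land (\lnot c \lor (\lnot c \land \lnot b)) \land (a \lor \lnot d)) \lor \lnot b   (double negation)
= (b \land \lnot c \land a) \lor (b \land \lnot c \land \lnot d) \lor (b \land \lnot c \land \lnot b \land a) \lor (b \land \lnot c \land \lnot b \land \lnot d) \lor \lnot b   (distribute \land over \lor)
= (b \land \lnot c \land a) \lor (b \land \lnot c \land \lnot d) \lor \lnot b   (simplify)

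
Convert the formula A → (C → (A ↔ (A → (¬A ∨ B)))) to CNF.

¬A ∨ ¬C ∨ B

A → (C → (A ↔ (A → (¬A ∨ B))))
≡ ¬A ∨ (C → (A ↔ (A → (¬A ∨ B))))   [eliminate →]
≡ ¬A ∨ ¬C ∨ (A ↔ (A → (¬A ∨ B)))   [eliminate →]
≡ ¬A ∨ ¬C ∨ ((A → (A → (¬A ∨ B))) ∧ ((A → (¬A ∨ B)) → A))   [eliminate ↔]
≡ ¬A ∨ ¬C ∨ ((¬A ∨ (A → (¬A ∨ B))) ∧ ((A → (¬A ∨ B)) → A))   [eliminate →]
≡ ¬A ∨ ¬C ∨ ((¬A ∨ ¬A ∨ ¬A ∨ B) ∧ ((A → (¬A ∨ B)) → A))   [eliminate →]
≡ ¬A ∨ ¬C ∨ ((¬A ∨ ¬A ∨ ¬A ∨ B) ∧ (¬(A → (¬A ∨ B)) ∨ A))   [eliminate →]
≡ ¬A ∨ ¬C ∨ ((¬A ∨ ¬A ∨ ¬A ∨ B) ∧ (¬(¬A ∨ ¬A ∨ B) ∨ A))   [eliminate →]
≡ ¬A ∨ ¬C ∨ ((¬A ∨ ¬A ∨ ¬A ∨ B) ∧ ((¬¬A ∧ ¬¬A ∧ ¬B) ∨ A))   [De Morgan]
≡ ¬A ∨ ¬C ∨ ((¬A ∨ ¬A ∨ ¬A ∨ B) ∧ ((A ∧ ¬¬A ∧ ¬B) ∨ A))   [double negation]
≡ ¬A ∨ ¬C ∨ ((¬A ∨ ¬A ∨ ¬A ∨ B) ∧ ((A ∧ A ∧ ¬B) ∨ A))   [double negation]
≡ (¬A ∨ ¬C ∨ ¬A ∨ ¬A ∨ ¬A ∨ B) ∧ (¬A ∨ ¬C ∨ A ∨ A) ∧ (¬A ∨ ¬C ∨ A ∨ A) ∧ (¬A ∨ ¬C ∨ ¬B ∨ A)   [distribute ∨ over ∧]
≡ ¬A ∨ ¬C ∨ B   [simplify]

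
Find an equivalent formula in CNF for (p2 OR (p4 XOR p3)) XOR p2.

(p2 OR p4 OR p3) AND (p2 OR NOT p4 OR NOT p3) AND NOT p2

(p2 OR (p4 XOR p3)) XOR p2
≡ (p2 OR (p4 XOR p3) OR p2) AND NOT ((p2 OR (p4 XOR p3)) AND p2)   [expand XOR]
≡ (p2 OR ((p4 OR p3) AND NOT (p4 AND p3)) OR p2) AND NOT ((p2 OR (p4 XOR p3)) AND p2)   [expand XOR]
≡ (p2 OR ((p4 OR p3) AND NOT (p4 AND p3)) OR p2) AND NOT ((p2 OR ((p4 OR p3) AND NOT (p4 AND p3))) AND p2)   [expand XOR]
≡ (p2 OR ((p4 OR p3) AND (NOT p4 OR NOT p3)) OR p2) AND NOT ((p2 OR ((p4 OR p3) AND NOT (p4 AND p3))) AND p2)   [De Morgan]
≡ (p2 OR ((p4 OR p3) AND (NOT p4 OR NOT p3)) OR p2) AND (NOT (p2 OR ((p4 OR p3) AND NOT (p4 AND p3))) OR NOT p2)   [De Morgan]
≡ (p2 OR ((p4 OR p3) AND (NOT p4 OR NOT p3)) OR p2) AND ((NOT p2 AND NOT ((p4 OR p3) AND NOT (p4 AND p3))) OR NOT p2)   [De Morgan]
≡ (p2 OR ((p4 OR p3) AND (NOT p4 OR NOT p3)) OR p2) AND ((NOT p2 AND (NOT (p4 OR p3) OR NOT NOT (p4 AND p3))) OR NOT p2)   [De Morgan]
≡ (p2 OR ((p4 OR p3) AND (NOT p4 OR NOT p3)) OR p2) AND ((NOT p2 AND ((NOT p4 AND NOT p3) OR NOT NOT (p4 AND p3))) OR NOT p2)   [De Morgan]
≡ (p2 OR ((p4 OR p3) AND (NOT p4 OR NOT p3)) OR p2) AND ((NOT p2 AND ((NOT p4 AND NOT p3) OR (p4 AND p3))) OR NOT p2)   [double negation]
≡ (p2 OR p4 OR p3 OR p2) AND (p2 OR NOT p4 OR NOT p3 OR p2) AND (NOT p2 OR NOT p2) AND (NOT p4 OR p4 OR NOT p2) AND (NOT p4 OR p3 OR NOT p2) AND (NOT p3 OR p4 OR NOT p2) AND (NOT p3 OR p3 OR NOT p2)   [distribute OR over AND]
≡ (p2 OR p4 OR p3) AND (p2 OR NOT p4 OR NOT p3) AND NOT p2   [simplify]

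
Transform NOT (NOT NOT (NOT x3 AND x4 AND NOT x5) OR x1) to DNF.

(x3 AND NOT x1) OR (NOT x4 AND NOT x1) OR (x5 AND NOT x1)

NOT (NOT NOT (NOT x3 AND x4 AND NOT x5) OR x1)
≡ NOT NOT NOT (NOT x3 AND x4 AND NOT x5) AND NOT x1   [De Morgan]
≡ NOT (NOT x3 AND x4 AND NOT x5) AND NOT x1   [double negation]
≡ (NOT NOT x3 OR NOT x4 OR NOT NOT x5) AND NOT x1   [De Morgan]
≡ (x3 OR NOT x4 OR NOT NOT x5) AND NOT x1   [double negation]
≡ (x3 OR NOT x4 OR x5) AND NOT x1   [double negation]
≡ (x3 AND NOT x1) OR (NOT x4 AND NOT x1) OR (x5 AND NOT x1)   [distribute AND over OR]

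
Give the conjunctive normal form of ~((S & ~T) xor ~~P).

~((S & ~T) xor ~~P)
⇔ ~(((S & ~T) | ~~P) & ~(S & ~T & ~~P))   (expand xor)
⇔ ~((S & ~T) | ~~P) | ~~(S & ~T & ~~P)   (De Morgan)
⇔ (~(S & ~T) & ~~~P) | ~~(S & ~T & ~~P)   (De Morgan)
⇔ ((~S | ~~T) & ~~~P) | ~~(S & ~T & ~~P)   (De Morgan)
⇔ ((~S | T) & ~~~P) | ~~(S & ~T & ~~P)   (double negation)
⇔ ((~S | T) & ~P) | ~~(S & ~T & ~~P)   (double negation)
⇔ ((~S | T) & ~P) | (S & ~T & ~~P)   (double negation)
⇔ ((~S | T) & ~P) | (S & ~T & P)   (double negation)
⇔ (~S | T | S) & (~S | T | ~T) & (~S | T | P) & (~P | S) & (~P | ~T) & (~P | P)   (distribute | over &)
⇔ (~S | T | P) & (~P | S) & (~P | ~T)   (simplify)

(~S | T | P) & (~P | S) & (~P | ~T)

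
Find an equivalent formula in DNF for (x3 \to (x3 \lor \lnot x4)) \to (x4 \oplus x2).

(x3 \to (x3 \lor \lnot x4)) \to (x4 \oplus x2)
≡ \lnot (x3 \to (x3 \lor \lnot x4)) \lor (x4 \oplus x2)   [eliminate \to]
≡ \lnot (\lnot x3 \lor x3 \lor \lnot x4) \lor (x4 \oplus x2)   [eliminate \to]
≡ \lnot (\lnot x3 \lor x3 \lor \lnot x4) \lor (x4 \land \lnot x2) \lor (\lnot x4 \land x2)   [expand \oplus]
≡ (\lnot \lnot x3 \land \lnot x3 \land \lnot \lnot x4) \lor (x4 \land \lnot x2) \lor (\lnot x4 \land x2)   [De Morgan]
≡ (x3 \land \lnot x3 \land \lnot \lnot x4) \lor (x4 \land \lnot x2) \lor (\lnot x4 \land x2)   [double negation]
≡ (x3 \land \lnot x3 \land x4) \lor (x4 \land \lnot x2) \lor (\lnot x4 \land x2)   [double negation]
≡ (x4 \land \lnot x2) \lor (\lnot x4 \land x2)   [simplify]

(x4 \land \lnot x2) \lor (\lnot x4 \land x2)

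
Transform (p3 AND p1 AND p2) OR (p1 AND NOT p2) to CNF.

(p3 OR NOT p2) AND p1

(p3 AND p1 AND p2) OR (p1 AND NOT p2)
= (p3 OR p1) AND (p3 OR NOT p2) AND (p1 OR p1) AND (p1 OR NOT p2) AND (p2 OR p1) AND (p2 OR NOT p2)   [distribute OR over AND]
= (p3 OR NOT p2) AND p1   [simplify]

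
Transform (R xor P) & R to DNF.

R & ~P

(R xor P) & R
⇔ ((R & ~P) | (~R & P)) & R   [expand xor]
⇔ (R & ~P & R) | (~R & P & R)   [distribute & over |]
⇔ R & ~P   [simplify]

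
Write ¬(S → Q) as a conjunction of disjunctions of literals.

S ∧ ¬Q

¬(S → Q)
⇔ ¬(¬S ∨ Q)   — eliminate →
⇔ ¬¬S ∧ ¬Q   — De Morgan
⇔ S ∧ ¬Q   — double negation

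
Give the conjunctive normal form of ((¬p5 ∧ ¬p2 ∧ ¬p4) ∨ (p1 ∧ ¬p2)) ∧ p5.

(¬p5 ∨ p1) ∧ ¬p2 ∧ (¬p4 ∨ p1) ∧ p5

((¬p5 ∧ ¬p2 ∧ ¬p4) ∨ (p1 ∧ ¬p2)) ∧ p5
= (¬p5 ∨ p1) ∧ (¬p5 ∨ ¬p2) ∧ (¬p2 ∨ p1) ∧ (¬p2 ∨ ¬p2) ∧ (¬p4 ∨ p1) ∧ (¬p4 ∨ ¬p2) ∧ p5   [distribute ∨ over ∧]
= (¬p5 ∨ p1) ∧ ¬p2 ∧ (¬p4 ∨ p1) ∧ p5   [simplify]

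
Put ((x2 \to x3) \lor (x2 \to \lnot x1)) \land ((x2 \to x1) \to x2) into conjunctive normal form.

((x2 \to x3) \lor (x2 \to \lnot x1)) \land ((x2 \to x1) \to x2)
⇔ (\lnot x2 \lor x3 \lor (x2 \to \lnot x1)) \land ((x2 \to x1) \to x2)
⇔ (\lnot x2 \lor x3 \lor \lnot x2 \lor \lnot x1) \land ((x2 \to x1) \to x2)
⇔ (\lnot x2 \lor x3 \lor \lnot x2 \lor \lnot x1) \land (\lnot (x2 \to x1) \lor x2)
⇔ (\lnot x2 \lor x3 \lor \lnot x2 \lor \lnot x1) \land (\lnot (\lnot x2 \lor x1) \lor x2)
⇔ (\lnot x2 \lor x3 \lor \lnot x2 \lor \lnot x1) \land ((\lnot \lnot x2 \land \lnot x1) \lor x2)
⇔ (\lnot x2 \lor x3 \lor \lnot x2 \lor \lnot x1) \land ((x2 \land \lnot x1) \lor x2)
⇔ (\lnot x2 \lor x3 \lor \lnot x2 \lor \lnot x1) \land (x2 \lor x2) \land (\lnot x1 \lor x2)
⇔ (\lnot x2 \lor x3 \lor \lnot x1) \land x2

(\lnot x2 \lor x3 \lor \lnot x1) \land x2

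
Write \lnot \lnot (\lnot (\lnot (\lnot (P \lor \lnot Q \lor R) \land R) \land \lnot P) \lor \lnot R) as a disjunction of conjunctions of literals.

P \lor \lnot R

\lnot \lnot (\lnot (\lnot (\lnot (P \lor \lnot Q \lor R) \land R) \land \lnot P) \lor \lnot R)
⇔ \lnot (\lnot (\lnot (P \lor \lnot Q \lor R) \land R) \land \lnot P) \lor \lnot R   [double negation]
⇔ \lnot \lnot (\lnot (P \lor \lnot Q \lor R) \land R) \lor \lnot \lnot P \lor \lnot R   [De Morgan]
⇔ (\lnot (P \lor \lnot Q \lor R) \land R) \lor \lnot \lnot P \lor \lnot R   [double negation]
⇔ (\lnot P \land \lnot \lnot Q \land \lnot R \land R) \lor \lnot \lnot P \lor \lnot R   [De Morgan]
⇔ (\lnot P \land Q \land \lnot R \land R) \lor \lnot \lnot P \lor \lnot R   [double negation]
⇔ (\lnot P \land Q \land \lnot R \land R) \lor P \lor \lnot R   [double negation]
⇔ P \lor \lnot R   [simplify]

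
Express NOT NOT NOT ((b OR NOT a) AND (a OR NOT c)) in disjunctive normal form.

NOT NOT NOT ((b OR NOT a) AND (a OR NOT c))
≡ NOT ((b OR NOT a) AND (a OR NOT c))   (double negation)
≡ NOT (b OR NOT a) OR NOT (a OR NOT c)   (De Morgan)
≡ (NOT b AND NOT NOT a) OR NOT (a OR NOT c)   (De Morgan)
≡ (NOT b AND a) OR NOT (a OR NOT c)   (double negation)
≡ (NOT b AND a) OR (NOT a AND NOT NOT c)   (De Morgan)
≡ (NOT b AND a) OR (NOT a AND c)   (double negation)

(NOT b AND a) OR (NOT a AND c)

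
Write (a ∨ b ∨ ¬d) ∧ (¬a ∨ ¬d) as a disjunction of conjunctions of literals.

(b ∧ ¬a) ∨ ¬d

(a ∨ b ∨ ¬d) ∧ (¬a ∨ ¬d)
≡ (a ∧ ¬a) ∨ (a ∧ ¬d) ∨ (b ∧ ¬a) ∨ (b ∧ ¬d) ∨ (¬d ∧ ¬a) ∨ (¬d ∧ ¬d)   [distribute ∧ over ∨]
≡ (b ∧ ¬a) ∨ ¬d   [simplify]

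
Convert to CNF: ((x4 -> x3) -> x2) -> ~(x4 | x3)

(~x4 | x3) & (~x2 | ~x4) & (~x2 | ~x3)

((x4 -> x3) -> x2) -> ~(x4 | x3)
= ~((x4 -> x3) -> x2) | ~(x4 | x3)   — eliminate ->
= ~(~(x4 -> x3) | x2) | ~(x4 | x3)   — eliminate ->
= ~(~(~x4 | x3) | x2) | ~(x4 | x3)   — eliminate ->
= (~~(~x4 | x3) & ~x2) | ~(x4 | x3)   — De Morgan
= ((~x4 | x3) & ~x2) | ~(x4 | x3)   — double negation
= ((~x4 | x3) & ~x2) | (~x4 & ~x3)   — De Morgan
= (~x4 | x3 | ~x4) & (~x4 | x3 | ~x3) & (~x2 | ~x4) & (~x2 | ~x3)   — distribute | over &
= (~x4 | x3) & (~x2 | ~x4) & (~x2 | ~x3)   — simplify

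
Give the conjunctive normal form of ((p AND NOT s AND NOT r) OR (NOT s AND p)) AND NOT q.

p AND NOT s AND NOT q

((p AND NOT s AND NOT r) OR (NOT s AND p)) AND NOT q
= (p OR NOT s) AND (p OR p) AND (NOT s OR NOT s) AND (NOT s OR p) AND (NOT r OR NOT s) AND (NOT r OR p) AND NOT q   (distribute OR over AND)
= p AND NOT s AND NOT q   (simplify)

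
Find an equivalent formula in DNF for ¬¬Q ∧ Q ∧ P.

¬¬Q ∧ Q ∧ P
= Q ∧ Q ∧ P   [double negation]
= Q ∧ P   [simplify]

Q ∧ P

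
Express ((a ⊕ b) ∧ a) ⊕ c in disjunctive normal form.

(a ∧ ¬b ∧ ¬c) ∨ (b ∧ a ∧ c) ∨ (¬a ∧ c)

((a ⊕ b) ∧ a) ⊕ c
= ((a ⊕ b) ∧ a ∧ ¬c) ∨ (¬((a ⊕ b) ∧ a) ∧ c)
= (((a ∧ ¬b) ∨ (¬a ∧ b)) ∧ a ∧ ¬c) ∨ (¬((a ⊕ b) ∧ a) ∧ c)
= (((a ∧ ¬b) ∨ (¬a ∧ b)) ∧ a ∧ ¬c) ∨ (¬(((a ∧ ¬b) ∨ (¬a ∧ b)) ∧ a) ∧ c)
= (((a ∧ ¬b) ∨ (¬a ∧ b)) ∧ a ∧ ¬c) ∨ ((¬((a ∧ ¬b) ∨ (¬a ∧ b)) ∨ ¬a) ∧ c)
= (((a ∧ ¬b) ∨ (¬a ∧ b)) ∧ a ∧ ¬c) ∨ (((¬(a ∧ ¬b) ∧ ¬(¬a ∧ b)) ∨ ¬a) ∧ c)
= (((a ∧ ¬b) ∨ (¬a ∧ b)) ∧ a ∧ ¬c) ∨ ((((¬a ∨ ¬¬b) ∧ ¬(¬a ∧ b)) ∨ ¬a) ∧ c)
= (((a ∧ ¬b) ∨ (¬a ∧ b)) ∧ a ∧ ¬c) ∨ ((((¬a ∨ b) ∧ ¬(¬a ∧ b)) ∨ ¬a) ∧ c)
= (((a ∧ ¬b) ∨ (¬a ∧ b)) ∧ a ∧ ¬c) ∨ ((((¬a ∨ b) ∧ (¬¬a ∨ ¬b)) ∨ ¬a) ∧ c)
= (((a ∧ ¬b) ∨ (¬a ∧ b)) ∧ a ∧ ¬c) ∨ ((((¬a ∨ b) ∧ (a ∨ ¬b)) ∨ ¬a) ∧ c)
= (a ∧ ¬b ∧ a ∧ ¬c) ∨ (¬a ∧ b ∧ a ∧ ¬c) ∨ (¬a ∧ a ∧ c) ∨ (¬a ∧ ¬b ∧ c) ∨ (b ∧ a ∧ c) ∨ (b ∧ ¬b ∧ c) ∨ (¬a ∧ c)
= (a ∧ ¬b ∧ ¬c) ∨ (b ∧ a ∧ c) ∨ (¬a ∧ c)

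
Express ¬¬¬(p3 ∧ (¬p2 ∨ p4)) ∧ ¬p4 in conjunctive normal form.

¬¬¬(p3 ∧ (¬p2 ∨ p4)) ∧ ¬p4
⇔ ¬(p3 ∧ (¬p2 ∨ p4)) ∧ ¬p4   [double negation]
⇔ (¬p3 ∨ ¬(¬p2 ∨ p4)) ∧ ¬p4   [De Morgan]
⇔ (¬p3 ∨ ¬¬p2 ∧ ¬p4) ∧ ¬p4   [De Morgan]
⇔ (¬p3 ∨ p2 ∧ ¬p4) ∧ ¬p4   [double negation]
⇔ (¬p3 ∨ p2) ∧ (¬p3 ∨ ¬p4) ∧ ¬p4   [distribute ∨ over ∧]
⇔ (¬p3 ∨ p2) ∧ ¬p4   [simplify]

(¬p3 ∨ p2) ∧ ¬p4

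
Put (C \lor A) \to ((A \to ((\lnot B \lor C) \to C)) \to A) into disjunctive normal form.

(C \lor A) \to ((A \to ((\lnot B \lor C) \to C)) \to A)
= \lnot (C \lor A) \lor ((A \to ((\lnot B \lor C) \to C)) \to A)   — eliminate \to
= \lnot (C \lor A) \lor \lnot (A \to ((\lnot B \lor C) \to C)) \lor A   — eliminate \to
= \lnot (C \lor A) \lor \lnot (\lnot A \lor ((\lnot B \lor C) \to C)) \lor A   — eliminate \to
= \lnot (C \lor A) \lor \lnot (\lnot A \lor \lnot (\lnot B \lor C) \lor C) \lor A   — eliminate \to
= (\lnot C \land \lnot A) \lor \lnot (\lnot A \lor \lnot (\lnot B \lor C) \lor C) \lor A   — De Morgan
= (\lnot C \land \lnot A) \lor (\lnot \lnot A \land \lnot \lnot (\lnot B \lor C) \land \lnot C) \lor A   — De Morgan
= (\lnot C \land \lnot A) \lor (A \land \lnot \lnot (\lnot B \lor C) \land \lnot C) \lor A   — double negation
= (\lnot C \land \lnot A) \lor (A \land (\lnot B \lor C) \land \lnot C) \lor A   — double negation
= (\lnot C \land \lnot A) \lor (A \land \lnot B \land \lnot C) \lor (A \land C \land \lnot C) \lor A   — distribute \land over \lor
= (\lnot C \land \lnot A) \lor A   — simplify

(\lnot C \land \lnot A) \lor A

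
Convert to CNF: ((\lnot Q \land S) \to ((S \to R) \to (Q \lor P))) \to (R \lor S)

S \lor R

((\lnot Q \land S) \to ((S \to R) \to (Q \lor P))) \to (R \lor S)
≡ \lnot ((\lnot Q \land S) \to ((S \to R) \to (Q \lor P))) \lor R \lor S   — eliminate \to
≡ \lnot (\lnot (\lnot Q \land S) \lor ((S \to R) \to (Q \lor P))) \lor R \lor S   — eliminate \to
≡ \lnot (\lnot (\lnot Q \land S) \lor \lnot (S \to R) \lor Q \lor P) \lor R \lor S   — eliminate \to
≡ \lnot (\lnot (\lnot Q \land S) \lor \lnot (\lnot S \lor R) \lor Q \lor P) \lor R \lor S   — eliminate \to
≡ (\lnot \lnot (\lnot Q \land S) \land \lnot \lnot (\lnot S \lor R) \land \lnot Q \land \lnot P) \lor R \lor S   — De Morgan
≡ (\lnot Q \land S \land \lnot \lnot (\lnot S \lor R) \land \lnot Q \land \lnot P) \lor R \lor S   — double negation
≡ (\lnot Q \land S \land (\lnot S \lor R) \land \lnot Q \land \lnot P) \lor R \lor S   — double negation
≡ (\lnot Q \lor R \lor S) \land (S \lor R \lor S) \land (\lnot S \lor R \lor R \lor S) \land (\lnot Q \lor R \lor S) \land (\lnot P \lor R \lor S)   — distribute \lor over \land
≡ S \lor R   — simplify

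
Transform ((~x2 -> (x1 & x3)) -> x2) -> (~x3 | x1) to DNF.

((~x2 -> (x1 & x3)) -> x2) -> (~x3 | x1)
⇔ ~((~x2 -> (x1 & x3)) -> x2) | ~x3 | x1   — eliminate ->
⇔ ~(~(~x2 -> (x1 & x3)) | x2) | ~x3 | x1   — eliminate ->
⇔ ~(~(~~x2 | (x1 & x3)) | x2) | ~x3 | x1   — eliminate ->
⇔ (~~(~~x2 | (x1 & x3)) & ~x2) | ~x3 | x1   — De Morgan
⇔ ((~~x2 | (x1 & x3)) & ~x2) | ~x3 | x1   — double negation
⇔ ((x2 | (x1 & x3)) & ~x2) | ~x3 | x1   — double negation
⇔ (x2 & ~x2) | (x1 & x3 & ~x2) | ~x3 | x1   — distribute & over |
⇔ ~x3 | x1   — simplify

~x3 | x1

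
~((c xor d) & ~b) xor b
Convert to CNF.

(~c | d | b) & (~d | c | b) & ~b

~((c xor d) & ~b) xor b
⇔ (~((c xor d) & ~b) | b) & ~(~((c xor d) & ~b) & b)
⇔ (~((c | d) & ~(c & d) & ~b) | b) & ~(~((c xor d) & ~b) & b)
⇔ (~((c | d) & ~(c & d) & ~b) | b) & ~(~((c | d) & ~(c & d) & ~b) & b)
⇔ (~(c | d) | ~~(c & d) | ~~b | b) & ~(~((c | d) & ~(c & d) & ~b) & b)
⇔ ((~c & ~d) | ~~(c & d) | ~~b | b) & ~(~((c | d) & ~(c & d) & ~b) & b)
⇔ ((~c & ~d) | (c & d) | ~~b | b) & ~(~((c | d) & ~(c & d) & ~b) & b)
⇔ ((~c & ~d) | (c & d) | b | b) & ~(~((c | d) & ~(c & d) & ~b) & b)
⇔ ((~c & ~d) | (c & d) | b | b) & (~~((c | d) & ~(c & d) & ~b) | ~b)
⇔ ((~c & ~d) | (c & d) | b | b) & (((c | d) & ~(c & d) & ~b) | ~b)
⇔ ((~c & ~d) | (c & d) | b | b) & (((c | d) & (~c | ~d) & ~b) | ~b)
⇔ (~c | c | b | b) & (~c | d | b | b) & (~d | c | b | b) & (~d | d | b | b) & (c | d | ~b) & (~c | ~d | ~b) & (~b | ~b)
⇔ (~c | d | b) & (~d | c | b) & ~b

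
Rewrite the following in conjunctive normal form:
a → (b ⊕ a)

a → (b ⊕ a)
⇔ ¬a ∨ (b ⊕ a)
⇔ ¬a ∨ ((b ∨ a) ∧ ¬(b ∧ a))
⇔ ¬a ∨ ((b ∨ a) ∧ (¬b ∨ ¬a))
⇔ (¬a ∨ b ∨ a) ∧ (¬a ∨ ¬b ∨ ¬a)
⇔ ¬a ∨ ¬b

¬a ∨ ¬b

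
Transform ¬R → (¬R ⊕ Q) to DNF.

R ∨ (¬R ∧ ¬Q)

¬R → (¬R ⊕ Q)
⇔ ¬¬R ∨ (¬R ⊕ Q)
⇔ ¬¬R ∨ (¬R ∧ ¬Q) ∨ (¬¬R ∧ Q)
⇔ R ∨ (¬R ∧ ¬Q) ∨ (¬¬R ∧ Q)
⇔ R ∨ (¬R ∧ ¬Q) ∨ (R ∧ Q)
⇔ R ∨ (¬R ∧ ¬Q)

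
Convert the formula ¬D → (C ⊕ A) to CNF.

(D ∨ C ∨ A) ∧ (D ∨ ¬C ∨ ¬A)

¬D → (C ⊕ A)
⇔ ¬¬D ∨ (C ⊕ A)   (eliminate →)
⇔ ¬¬D ∨ ((C ∨ A) ∧ ¬(C ∧ A))   (expand ⊕)
⇔ D ∨ ((C ∨ A) ∧ ¬(C ∧ A))   (double negation)
⇔ D ∨ ((C ∨ A) ∧ (¬C ∨ ¬A))   (De Morgan)
⇔ (D ∨ C ∨ A) ∧ (D ∨ ¬C ∨ ¬A)   (distribute ∨ over ∧)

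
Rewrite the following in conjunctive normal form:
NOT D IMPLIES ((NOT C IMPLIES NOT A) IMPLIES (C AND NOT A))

NOT D IMPLIES ((NOT C IMPLIES NOT A) IMPLIES (C AND NOT A))
⇔ NOT NOT D OR ((NOT C IMPLIES NOT A) IMPLIES (C AND NOT A))   — eliminate IMPLIES
⇔ NOT NOT D OR NOT (NOT C IMPLIES NOT A) OR (C AND NOT A)   — eliminate IMPLIES
⇔ NOT NOT D OR NOT (NOT NOT C OR NOT A) OR (C AND NOT A)   — eliminate IMPLIES
⇔ D OR NOT (NOT NOT C OR NOT A) OR (C AND NOT A)   — double negation
⇔ D OR (NOT NOT NOT C AND NOT NOT A) OR (C AND NOT A)   — De Morgan
⇔ D OR (NOT C AND NOT NOT A) OR (C AND NOT A)   — double negation
⇔ D OR (NOT C AND A) OR (C AND NOT A)   — double negation
⇔ (D OR NOT C OR C) AND (D OR NOT C OR NOT A) AND (D OR A OR C) AND (D OR A OR NOT A)   — distribute OR over AND
⇔ (D OR NOT C OR NOT A) AND (D OR A OR C)   — simplify

(D OR NOT C OR NOT A) AND (D OR A OR C)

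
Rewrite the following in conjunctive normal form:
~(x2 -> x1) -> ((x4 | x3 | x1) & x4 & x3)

(~x2 | x1 | x4) & (~x2 | x1 | x3)

~(x2 -> x1) -> ((x4 | x3 | x1) & x4 & x3)
≡ ~~(x2 -> x1) | ((x4 | x3 | x1) & x4 & x3)
≡ ~~(~x2 | x1) | ((x4 | x3 | x1) & x4 & x3)
≡ ~x2 | x1 | ((x4 | x3 | x1) & x4 & x3)
≡ (~x2 | x1 | x4 | x3 | x1) & (~x2 | x1 | x4) & (~x2 | x1 | x3)
≡ (~x2 | x1 | x4) & (~x2 | x1 | x3)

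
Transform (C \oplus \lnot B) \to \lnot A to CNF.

(\lnot C \lor \lnot B \lor \lnot A) \land (B \lor C \lor \lnot A)

(C \oplus \lnot B) \to \lnot A
= \lnot (C \oplus \lnot B) \lor \lnot A   [eliminate \to]
= \lnot ((C \lor \lnot B) \land \lnot (C \land \lnot B)) \lor \lnot A   [expand \oplus]
= \lnot (C \lor \lnot B) \lor \lnot \lnot (C \land \lnot B) \lor \lnot A   [De Morgan]
= (\lnot C \land \lnot \lnot B) \lor \lnot \lnot (C \land \lnot B) \lor \lnot A   [De Morgan]
= (\lnot C \land B) \lor \lnot \lnot (C \land \lnot B) \lor \lnot A   [double negation]
= (\lnot C \land B) \lor (C \land \lnot B) \lor \lnot A   [double negation]
= (\lnot C \lor C \lor \lnot A) \land (\lnot C \lor \lnot B \lor \lnot A) \land (B \lor C \lor \lnot A) \land (B \lor \lnot B \lor \lnot A)   [distribute \lor over \land]
= (\lnot C \lor \lnot B \lor \lnot A) \land (B \lor C \lor \lnot A)   [simplify]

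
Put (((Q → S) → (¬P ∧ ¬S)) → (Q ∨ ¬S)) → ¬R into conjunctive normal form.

(((Q → S) → (¬P ∧ ¬S)) → (Q ∨ ¬S)) → ¬R
⇔ ¬(((Q → S) → (¬P ∧ ¬S)) → (Q ∨ ¬S)) ∨ ¬R   [eliminate →]
⇔ ¬(¬((Q → S) → (¬P ∧ ¬S)) ∨ Q ∨ ¬S) ∨ ¬R   [eliminate →]
⇔ ¬(¬(¬(Q → S) ∨ (¬P ∧ ¬S)) ∨ Q ∨ ¬S) ∨ ¬R   [eliminate →]
⇔ ¬(¬(¬(¬Q ∨ S) ∨ (¬P ∧ ¬S)) ∨ Q ∨ ¬S) ∨ ¬R   [eliminate →]
⇔ (¬¬(¬(¬Q ∨ S) ∨ (¬P ∧ ¬S)) ∧ ¬Q ∧ ¬¬S) ∨ ¬R   [De Morgan]
⇔ ((¬(¬Q ∨ S) ∨ (¬P ∧ ¬S)) ∧ ¬Q ∧ ¬¬S) ∨ ¬R   [double negation]
⇔ (((¬¬Q ∧ ¬S) ∨ (¬P ∧ ¬S)) ∧ ¬Q ∧ ¬¬S) ∨ ¬R   [De Morgan]
⇔ (((Q ∧ ¬S) ∨ (¬P ∧ ¬S)) ∧ ¬Q ∧ ¬¬S) ∨ ¬R   [double negation]
⇔ (((Q ∧ ¬S) ∨ (¬P ∧ ¬S)) ∧ ¬Q ∧ S) ∨ ¬R   [double negation]
⇔ (Q ∨ ¬P ∨ ¬R) ∧ (Q ∨ ¬S ∨ ¬R) ∧ (¬S ∨ ¬P ∨ ¬R) ∧ (¬S ∨ ¬S ∨ ¬R) ∧ (¬Q ∨ ¬R) ∧ (S ∨ ¬R)   [distribute ∨ over ∧]
⇔ (Q ∨ ¬P ∨ ¬R) ∧ (¬S ∨ ¬R) ∧ (¬Q ∨ ¬R) ∧ (S ∨ ¬R)   [simplify]

(Q ∨ ¬P ∨ ¬R) ∧ (¬S ∨ ¬R) ∧ (¬Q ∨ ¬R) ∧ (S ∨ ¬R)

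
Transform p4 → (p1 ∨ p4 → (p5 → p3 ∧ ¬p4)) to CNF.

p4 → (p1 ∨ p4 → (p5 → p3 ∧ ¬p4))
⇔ ¬p4 ∨ (p1 ∨ p4 → (p5 → p3 ∧ ¬p4))   — eliminate →
⇔ ¬p4 ∨ ¬(p1 ∨ p4) ∨ (p5 → p3 ∧ ¬p4)   — eliminate →
⇔ ¬p4 ∨ ¬(p1 ∨ p4) ∨ ¬p5 ∨ p3 ∧ ¬p4   — eliminate →
⇔ ¬p4 ∨ ¬p1 ∧ ¬p4 ∨ ¬p5 ∨ p3 ∧ ¬p4   — De Morgan
⇔ (¬p4 ∨ ¬p1 ∨ ¬p5 ∨ p3) ∧ (¬p4 ∨ ¬p1 ∨ ¬p5 ∨ ¬p4) ∧ (¬p4 ∨ ¬p4 ∨ ¬p5 ∨ p3) ∧ (¬p4 ∨ ¬p4 ∨ ¬p5 ∨ ¬p4)   — distribute ∨ over ∧
⇔ ¬p4 ∨ ¬p5   — simplify

¬p4 ∨ ¬p5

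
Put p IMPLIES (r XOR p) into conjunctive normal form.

NOT p OR NOT r

p IMPLIES (r XOR p)
⇔ NOT p OR (r XOR p)   [eliminate IMPLIES]
⇔ NOT p OR ((r OR p) AND NOT (r AND p))   [expand XOR]
⇔ NOT p OR ((r OR p) AND (NOT r OR NOT p))   [De Morgan]
⇔ (NOT p OR r OR p) AND (NOT p OR NOT r OR NOT p)   [distribute OR over AND]
⇔ NOT p OR NOT r   [simplify]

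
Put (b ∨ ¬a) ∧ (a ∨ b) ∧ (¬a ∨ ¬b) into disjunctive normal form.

b ∧ ¬a

(b ∨ ¬a) ∧ (a ∨ b) ∧ (¬a ∨ ¬b)
≡ (b ∧ a ∧ ¬a) ∨ (b ∧ a ∧ ¬b) ∨ (b ∧ b ∧ ¬a) ∨ (b ∧ b ∧ ¬b) ∨ (¬a ∧ a ∧ ¬a) ∨ (¬a ∧ a ∧ ¬b) ∨ (¬a ∧ b ∧ ¬a) ∨ (¬a ∧ b ∧ ¬b)   [distribute ∧ over ∨]
≡ b ∧ ¬a   [simplify]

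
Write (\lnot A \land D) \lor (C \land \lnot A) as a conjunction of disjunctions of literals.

\lnot A \land (D \lor C)

(\lnot A \land D) \lor (C \land \lnot A)
= (\lnot A \lor C) \land (\lnot A \lor \lnot A) \land (D \lor C) \land (D \lor \lnot A)   — distribute \lor over \land
= \lnot A \land (D \lor C)   — simplify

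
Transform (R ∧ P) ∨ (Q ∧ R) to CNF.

(R ∧ P) ∨ (Q ∧ R)
⇔ (R ∨ Q) ∧ (R ∨ R) ∧ (P ∨ Q) ∧ (P ∨ R)   (distribute ∨ over ∧)
⇔ R ∧ (P ∨ Q)   (simplify)

R ∧ (P ∨ Q)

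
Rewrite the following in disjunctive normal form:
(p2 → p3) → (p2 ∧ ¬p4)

(p2 ∧ ¬p3) ∨ (p2 ∧ ¬p4)

(p2 → p3) → (p2 ∧ ¬p4)
= ¬(p2 → p3) ∨ (p2 ∧ ¬p4)   [eliminate →]
= ¬(¬p2 ∨ p3) ∨ (p2 ∧ ¬p4)   [eliminate →]
= (¬¬p2 ∧ ¬p3) ∨ (p2 ∧ ¬p4)   [De Morgan]
= (p2 ∧ ¬p3) ∨ (p2 ∧ ¬p4)   [double negation]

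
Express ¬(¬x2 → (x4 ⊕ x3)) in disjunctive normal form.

(¬x2 ∧ ¬x4 ∧ ¬x3) ∨ (¬x2 ∧ x3 ∧ x4)

¬(¬x2 → (x4 ⊕ x3))
≡ ¬(¬¬x2 ∨ (x4 ⊕ x3))
≡ ¬(¬¬x2 ∨ (x4 ∧ ¬x3) ∨ (¬x4 ∧ x3))
≡ ¬¬¬x2 ∧ ¬(x4 ∧ ¬x3) ∧ ¬(¬x4 ∧ x3)
≡ ¬x2 ∧ ¬(x4 ∧ ¬x3) ∧ ¬(¬x4 ∧ x3)
≡ ¬x2 ∧ (¬x4 ∨ ¬¬x3) ∧ ¬(¬x4 ∧ x3)
≡ ¬x2 ∧ (¬x4 ∨ x3) ∧ ¬(¬x4 ∧ x3)
≡ ¬x2 ∧ (¬x4 ∨ x3) ∧ (¬¬x4 ∨ ¬x3)
≡ ¬x2 ∧ (¬x4 ∨ x3) ∧ (x4 ∨ ¬x3)
≡ (¬x2 ∧ ¬x4 ∧ x4) ∨ (¬x2 ∧ ¬x4 ∧ ¬x3) ∨ (¬x2 ∧ x3 ∧ x4) ∨ (¬x2 ∧ x3 ∧ ¬x3)
≡ (¬x2 ∧ ¬x4 ∧ ¬x3) ∨ (¬x2 ∧ x3 ∧ x4)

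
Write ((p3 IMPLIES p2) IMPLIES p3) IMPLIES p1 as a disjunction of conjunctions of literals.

((p3 IMPLIES p2) IMPLIES p3) IMPLIES p1
⇔ NOT ((p3 IMPLIES p2) IMPLIES p3) OR p1
⇔ NOT (NOT (p3 IMPLIES p2) OR p3) OR p1
⇔ NOT (NOT (NOT p3 OR p2) OR p3) OR p1
⇔ (NOT NOT (NOT p3 OR p2) AND NOT p3) OR p1
⇔ ((NOT p3 OR p2) AND NOT p3) OR p1
⇔ (NOT p3 AND NOT p3) OR (p2 AND NOT p3) OR p1
⇔ NOT p3 OR p1

NOT p3 OR p1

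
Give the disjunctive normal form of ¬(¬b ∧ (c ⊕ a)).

¬(¬b ∧ (c ⊕ a))
= ¬(¬b ∧ ((c ∧ ¬a) ∨ (¬c ∧ a)))   (expand ⊕)
= ¬¬b ∨ ¬((c ∧ ¬a) ∨ (¬c ∧ a))   (De Morgan)
= b ∨ ¬((c ∧ ¬a) ∨ (¬c ∧ a))   (double negation)
= b ∨ (¬(c ∧ ¬a) ∧ ¬(¬c ∧ a))   (De Morgan)
= b ∨ ((¬c ∨ ¬¬a) ∧ ¬(¬c ∧ a))   (De Morgan)
= b ∨ ((¬c ∨ a) ∧ ¬(¬c ∧ a))   (double negation)
= b ∨ ((¬c ∨ a) ∧ (¬¬c ∨ ¬a))   (De Morgan)
= b ∨ ((¬c ∨ a) ∧ (c ∨ ¬a))   (double negation)
= b ∨ (¬c ∧ c) ∨ (¬c ∧ ¬a) ∨ (a ∧ c) ∨ (a ∧ ¬a)   (distribute ∧ over ∨)
= b ∨ (¬c ∧ ¬a) ∨ (a ∧ c)   (simplify)

b ∨ (¬c ∧ ¬a) ∨ (a ∧ c)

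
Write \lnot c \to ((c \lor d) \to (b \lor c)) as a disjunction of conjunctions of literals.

c \lor (\lnot c \land \lnot d) \lor b

\lnot c \to ((c \lor d) \to (b \lor c))
= \lnot \lnot c \lor ((c \lor d) \to (b \lor c))   [eliminate \to]
= \lnot \lnot c \lor \lnot (c \lor d) \lor b \lor c   [eliminate \to]
= c \lor \lnot (c \lor d) \lor b \lor c   [double negation]
= c \lor (\lnot c \land \lnot d) \lor b \lor c   [De Morgan]
= c \lor (\lnot c \land \lnot d) \lor b   [simplify]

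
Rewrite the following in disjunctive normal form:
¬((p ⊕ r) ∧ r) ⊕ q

(r ∧ p ∧ ¬q) ∨ (¬r ∧ ¬q) ∨ (¬p ∧ r ∧ q)

¬((p ⊕ r) ∧ r) ⊕ q
≡ (¬((p ⊕ r) ∧ r) ∧ ¬q) ∨ (¬¬((p ⊕ r) ∧ r) ∧ q)   [expand ⊕]
≡ (¬(((p ∧ ¬r) ∨ (¬p ∧ r)) ∧ r) ∧ ¬q) ∨ (¬¬((p ⊕ r) ∧ r) ∧ q)   [expand ⊕]
≡ (¬(((p ∧ ¬r) ∨ (¬p ∧ r)) ∧ r) ∧ ¬q) ∨ (¬¬(((p ∧ ¬r) ∨ (¬p ∧ r)) ∧ r) ∧ q)   [expand ⊕]
≡ ((¬((p ∧ ¬r) ∨ (¬p ∧ r)) ∨ ¬r) ∧ ¬q) ∨ (¬¬(((p ∧ ¬r) ∨ (¬p ∧ r)) ∧ r) ∧ q)   [De Morgan]
≡ (((¬(p ∧ ¬r) ∧ ¬(¬p ∧ r)) ∨ ¬r) ∧ ¬q) ∨ (¬¬(((p ∧ ¬r) ∨ (¬p ∧ r)) ∧ r) ∧ q)   [De Morgan]
≡ ((((¬p ∨ ¬¬r) ∧ ¬(¬p ∧ r)) ∨ ¬r) ∧ ¬q) ∨ (¬¬(((p ∧ ¬r) ∨ (¬p ∧ r)) ∧ r) ∧ q)   [De Morgan]
≡ ((((¬p ∨ r) ∧ ¬(¬p ∧ r)) ∨ ¬r) ∧ ¬q) ∨ (¬¬(((p ∧ ¬r) ∨ (¬p ∧ r)) ∧ r) ∧ q)   [double negation]
≡ ((((¬p ∨ r) ∧ (¬¬p ∨ ¬r)) ∨ ¬r) ∧ ¬q) ∨ (¬¬(((p ∧ ¬r) ∨ (¬p ∧ r)) ∧ r) ∧ q)   [De Morgan]
≡ ((((¬p ∨ r) ∧ (p ∨ ¬r)) ∨ ¬r) ∧ ¬q) ∨ (¬¬(((p ∧ ¬r) ∨ (¬p ∧ r)) ∧ r) ∧ q)   [double negation]
≡ ((((¬p ∨ r) ∧ (p ∨ ¬r)) ∨ ¬r) ∧ ¬q) ∨ (((p ∧ ¬r) ∨ (¬p ∧ r)) ∧ r ∧ q)   [double negation]
≡ (¬p ∧ p ∧ ¬q) ∨ (¬p ∧ ¬r ∧ ¬q) ∨ (r ∧ p ∧ ¬q) ∨ (r ∧ ¬r ∧ ¬q) ∨ (¬r ∧ ¬q) ∨ (p ∧ ¬r ∧ r ∧ q) ∨ (¬p ∧ r ∧ r ∧ q)   [distribute ∧ over ∨]
≡ (r ∧ p ∧ ¬q) ∨ (¬r ∧ ¬q) ∨ (¬p ∧ r ∧ q)   [simplify]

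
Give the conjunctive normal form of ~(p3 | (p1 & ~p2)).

~(p3 | (p1 & ~p2))
≡ ~p3 & ~(p1 & ~p2)   — De Morgan
≡ ~p3 & (~p1 | ~~p2)   — De Morgan
≡ ~p3 & (~p1 | p2)   — double negation

~p3 & (~p1 | p2)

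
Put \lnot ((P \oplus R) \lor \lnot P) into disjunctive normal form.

R \land P

\lnot ((P \oplus R) \lor \lnot P)
≡ \lnot ((P \land \lnot R) \lor (\lnot P \land R) \lor \lnot P)   (expand \oplus)
≡ \lnot (P \land \lnot R) \land \lnot (\lnot P \land R) \land \lnot \lnot P   (De Morgan)
≡ (\lnot P \lor \lnot \lnot R) \land \lnot (\lnot P \land R) \land \lnot \lnot P   (De Morgan)
≡ (\lnot P \lor R) \land \lnot (\lnot P \land R) \land \lnot \lnot P   (double negation)
≡ (\lnot P \lor R) \land (\lnot \lnot P \lor \lnot R) \land \lnot \lnot P   (De Morgan)
≡ (\lnot P \lor R) \land (P \lor \lnot R) \land \lnot \lnot P   (double negation)
≡ (\lnot P \lor R) \land (P \lor \lnot R) \land P   (double negation)
≡ (\lnot P \land P \land P) \lor (\lnot P \land \lnot R \land P) \lor (R \land P \land P) \lor (R \land \lnot R \land P)   (distribute \land over \lor)
≡ R \land P   (simplify)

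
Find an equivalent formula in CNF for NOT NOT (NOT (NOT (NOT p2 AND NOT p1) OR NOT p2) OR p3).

(NOT p2 OR p3) AND (NOT p1 OR p3) AND (p2 OR p3)

NOT NOT (NOT (NOT (NOT p2 AND NOT p1) OR NOT p2) OR p3)
≡ NOT (NOT (NOT p2 AND NOT p1) OR NOT p2) OR p3   (double negation)
≡ (NOT NOT (NOT p2 AND NOT p1) AND NOT NOT p2) OR p3   (De Morgan)
≡ (NOT p2 AND NOT p1 AND NOT NOT p2) OR p3   (double negation)
≡ (NOT p2 AND NOT p1 AND p2) OR p3   (double negation)
≡ (NOT p2 OR p3) AND (NOT p1 OR p3) AND (p2 OR p3)   (distribute OR over AND)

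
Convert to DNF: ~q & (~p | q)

~q & ~p

~q & (~p | q)
⇔ (~q & ~p) | (~q & q)
⇔ ~q & ~p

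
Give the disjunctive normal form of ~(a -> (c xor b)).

(a & ~c & ~b) | (a & b & c)

~(a -> (c xor b))
≡ ~(~a | (c xor b))
≡ ~(~a | (c & ~b) | (~c & b))
≡ ~~a & ~(c & ~b) & ~(~c & b)
≡ a & ~(c & ~b) & ~(~c & b)
≡ a & (~c | ~~b) & ~(~c & b)
≡ a & (~c | b) & ~(~c & b)
≡ a & (~c | b) & (~~c | ~b)
≡ a & (~c | b) & (c | ~b)
≡ (a & ~c & c) | (a & ~c & ~b) | (a & b & c) | (a & b & ~b)
≡ (a & ~c & ~b) | (a & b & c)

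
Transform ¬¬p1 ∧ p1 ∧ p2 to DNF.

¬¬p1 ∧ p1 ∧ p2
= p1 ∧ p1 ∧ p2   [double negation]
= p1 ∧ p2   [simplify]

p1 ∧ p2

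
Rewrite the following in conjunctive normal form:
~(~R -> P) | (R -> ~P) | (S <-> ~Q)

~(~R -> P) | (R -> ~P) | (S <-> ~Q)
≡ ~(~~R | P) | (R -> ~P) | (S <-> ~Q)   — eliminate ->
≡ ~(~~R | P) | ~R | ~P | (S <-> ~Q)   — eliminate ->
≡ ~(~~R | P) | ~R | ~P | ((S -> ~Q) & (~Q -> S))   — eliminate <->
≡ ~(~~R | P) | ~R | ~P | ((~S | ~Q) & (~Q -> S))   — eliminate ->
≡ ~(~~R | P) | ~R | ~P | ((~S | ~Q) & (~~Q | S))   — eliminate ->
≡ (~~~R & ~P) | ~R | ~P | ((~S | ~Q) & (~~Q | S))   — De Morgan
≡ (~R & ~P) | ~R | ~P | ((~S | ~Q) & (~~Q | S))   — double negation
≡ (~R & ~P) | ~R | ~P | ((~S | ~Q) & (Q | S))   — double negation
≡ (~R | ~R | ~P | ~S | ~Q) & (~R | ~R | ~P | Q | S) & (~P | ~R | ~P | ~S | ~Q) & (~P | ~R | ~P | Q | S)   — distribute | over &
≡ (~R | ~P | ~S | ~Q) & (~R | ~P | Q | S)   — simplify

(~R | ~P | ~S | ~Q) & (~R | ~P | Q | S)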